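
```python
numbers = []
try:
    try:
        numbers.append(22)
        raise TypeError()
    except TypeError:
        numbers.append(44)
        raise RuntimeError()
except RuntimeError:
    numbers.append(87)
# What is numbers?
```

Step-by-step execution trace:
1. Inner try: `numbers.append(22)` → numbers = [22].
2. `raise TypeError()` raises TypeError.
3. Inner `except TypeError` matches → `numbers.append(44)` → numbers = [22, 44].
4. `raise RuntimeError()` raises RuntimeError; propagates to outer try.
5. Outer `except RuntimeError` matches → `numbers.append(87)` → numbers = [22, 44, 87].
Result: [22, 44, 87]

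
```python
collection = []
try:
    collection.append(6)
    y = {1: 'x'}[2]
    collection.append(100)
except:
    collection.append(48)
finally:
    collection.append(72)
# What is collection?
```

Step-by-step execution trace:
1. try: `collection.append(6)` → collection = [6].
2. `y = {1: 'x'}[2]` raises KeyError; `collection.append(100)` is not reached.
3. bare `except` matches → `collection.append(48)` → collection = [6, 48].
4. finally always runs: `collection.append(72)` → collection = [6, 48, 72].
Result: [6, 48, 72]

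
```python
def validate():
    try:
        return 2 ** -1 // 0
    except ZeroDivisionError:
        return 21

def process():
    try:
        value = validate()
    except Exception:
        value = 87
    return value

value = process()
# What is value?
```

Step-by-step execution trace:
1. `process()` calls `validate()`.
2. In validate: `2 ** -1 // 0` raises ZeroDivisionError; `except ZeroDivisionError` catches it → returns 21.
3. In process: `value = validate()` → value = 21. No exception reaches process.
4. `except Exception` is skipped; process returns 21.
5. value = 21.
Result: 21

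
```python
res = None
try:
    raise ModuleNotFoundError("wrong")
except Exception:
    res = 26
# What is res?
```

Step-by-step execution trace:
1. `raise ModuleNotFoundError(...)` raises ModuleNotFoundError.
2. `except Exception` matches (ModuleNotFoundError is a subclass of Exception) → res = 26.
Result: 26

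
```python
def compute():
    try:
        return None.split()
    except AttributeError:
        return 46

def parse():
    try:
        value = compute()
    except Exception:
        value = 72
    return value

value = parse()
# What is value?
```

Step-by-step execution trace:
1. `parse()` calls `compute()`.
2. In compute: `None.split()` raises AttributeError; `except AttributeError` catches it → returns 46.
3. In parse: `value = compute()` → value = 46. No exception reaches parse.
4. `except Exception` is skipped; parse returns 46.
5. value = 46.
Result: 46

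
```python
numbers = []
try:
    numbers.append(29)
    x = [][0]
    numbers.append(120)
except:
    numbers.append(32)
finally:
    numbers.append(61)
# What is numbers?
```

Step-by-step execution trace:
1. try: `numbers.append(29)` → numbers = [29].
2. `x = [][0]` raises IndexError; `numbers.append(120)` is not reached.
3. bare `except` matches → `numbers.append(32)` → numbers = [29, 32].
4. finally always runs: `numbers.append(61)` → numbers = [29, 32, 61].
Result: [29, 32, 61]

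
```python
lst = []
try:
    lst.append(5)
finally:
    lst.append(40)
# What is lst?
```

Step-by-step execution trace:
1. try: `lst.append(5)` → lst = [5].
2. The try body completes without raising.
3. finally always runs: `lst.append(40)` → lst = [5, 40].
Result: [5, 40]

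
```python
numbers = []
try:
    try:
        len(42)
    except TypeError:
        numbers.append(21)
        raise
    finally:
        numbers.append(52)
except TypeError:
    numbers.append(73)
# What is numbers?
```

Step-by-step execution trace:
1. Inner try: `len(42)` raises TypeError.
2. Inner `except TypeError` matches → `numbers.append(21)` → numbers = [21].
3. bare `raise` re-raises TypeError.
4. Inner `finally` runs during unwinding: `numbers.append(52)` → numbers = [21, 52].
5. Outer `except TypeError` matches → `numbers.append(73)` → numbers = [21, 52, 73].
Result: [21, 52, 73]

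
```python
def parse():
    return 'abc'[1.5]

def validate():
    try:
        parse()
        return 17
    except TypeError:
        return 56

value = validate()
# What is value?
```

Step-by-step execution trace:
1. `validate()` calls `parse()`.
2. `parse()` evaluates `'abc'[1.5]`, which raises TypeError; it propagates to the caller.
3. `return 17` is not reached.
4. `except TypeError` in validate matches → returns 56.
5. value = 56.
Result: 56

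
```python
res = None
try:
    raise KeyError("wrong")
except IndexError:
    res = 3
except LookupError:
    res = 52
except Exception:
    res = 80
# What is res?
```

Step-by-step execution trace:
1. `raise KeyError(...)` raises KeyError.
2. `except IndexError` does not match (KeyError is not a subclass of IndexError); skipped.
3. `except LookupError` matches (KeyError is a subclass of LookupError) → res = 52.
4. `except Exception` is not reached.
Result: 52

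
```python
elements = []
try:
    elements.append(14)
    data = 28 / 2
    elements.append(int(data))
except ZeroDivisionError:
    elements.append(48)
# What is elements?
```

Step-by-step execution trace:
1. try: `elements.append(14)` → elements = [14].
2. `data = 28 / 2` → data = 14.0. No exception raised.
3. `elements.append(int(data))` → elements = [14, 14].
4. `except ZeroDivisionError` is skipped (no exception was raised).
Result: [14, 14]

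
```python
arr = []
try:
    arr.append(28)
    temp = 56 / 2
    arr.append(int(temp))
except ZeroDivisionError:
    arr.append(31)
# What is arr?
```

Step-by-step execution trace:
1. try: `arr.append(28)` → arr = [28].
2. `temp = 56 / 2` → temp = 28.0. No exception raised.
3. `arr.append(int(temp))` → arr = [28, 28].
4. `except ZeroDivisionError` is skipped (no exception was raised).
Result: [28, 28]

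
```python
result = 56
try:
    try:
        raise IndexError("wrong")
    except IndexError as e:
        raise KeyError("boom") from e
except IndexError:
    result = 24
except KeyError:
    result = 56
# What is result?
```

Step-by-step execution trace:
1. Inner try raises IndexError; inner `except IndexError as e` catches it.
2. `raise KeyError(...) from e` raises KeyError (IndexError is attached as __cause__, but only KeyError is active).
3. Outer `except IndexError` does not match KeyError; skipped.
4. Outer `except KeyError` matches → result = 56.
Result: 56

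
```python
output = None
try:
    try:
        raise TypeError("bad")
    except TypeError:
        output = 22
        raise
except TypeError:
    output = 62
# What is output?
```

Step-by-step execution trace:
1. Inner try: `raise TypeError("bad")` raises TypeError.
2. Inner `except TypeError` matches → output = 22.
3. bare `raise` re-raises the same TypeError.
4. Outer `except TypeError` matches → output = 62.
Result: 62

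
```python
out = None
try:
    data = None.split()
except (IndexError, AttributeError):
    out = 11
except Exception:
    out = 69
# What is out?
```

Step-by-step execution trace:
1. `data = None.split()` raises AttributeError.
2. `except (IndexError, AttributeError)` matches (AttributeError is in the tuple) → out = 11.
3. `except Exception` is not reached.
Result: 11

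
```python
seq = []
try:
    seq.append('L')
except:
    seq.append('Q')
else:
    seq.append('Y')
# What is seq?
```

Step-by-step execution trace:
1. try: `seq.append('L')` → seq = ['L']. No exception raised.
2. `except` is skipped.
3. `else` runs (try completed without exception): `seq.append('Y')` → seq = ['L', 'Y'].
Result: ['L', 'Y']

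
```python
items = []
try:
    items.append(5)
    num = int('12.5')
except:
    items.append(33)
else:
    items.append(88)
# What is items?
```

Step-by-step execution trace:
1. try: `items.append(5)` → items = [5].
2. `num = int('12.5')` raises ValueError.
3. bare `except` matches → `items.append(33)` → items = [5, 33].
4. `else` is skipped (an exception was raised).
Result: [5, 33]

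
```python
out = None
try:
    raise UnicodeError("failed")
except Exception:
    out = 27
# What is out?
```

Step-by-step execution trace:
1. `raise UnicodeError(...)` raises UnicodeError.
2. `except Exception` matches (UnicodeError is a subclass of Exception) → out = 27.
Result: 27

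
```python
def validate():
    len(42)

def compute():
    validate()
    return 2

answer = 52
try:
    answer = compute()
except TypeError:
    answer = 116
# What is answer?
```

Step-by-step execution trace:
1. answer starts at 52.
2. try: `compute()` calls `validate()`.
3. `validate()` evaluates `len(42)`, which raises TypeError; it propagates through compute (uncaught).
4. `return 2` in compute is not reached; the assignment to answer does not complete.
5. `except TypeError` matches → answer = 116.
Result: 116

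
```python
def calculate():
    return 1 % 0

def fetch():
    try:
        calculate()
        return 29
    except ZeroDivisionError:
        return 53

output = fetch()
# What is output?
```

Step-by-step execution trace:
1. `fetch()` calls `calculate()`.
2. `calculate()` evaluates `1 % 0`, which raises ZeroDivisionError; it propagates to the caller.
3. `return 29` is not reached.
4. `except ZeroDivisionError` in fetch matches → returns 53.
5. output = 53.
Result: 53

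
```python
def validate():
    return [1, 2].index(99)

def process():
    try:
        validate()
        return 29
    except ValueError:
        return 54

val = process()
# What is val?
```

Step-by-step execution trace:
1. `process()` calls `validate()`.
2. `validate()` evaluates `[1, 2].index(99)`, which raises ValueError; it propagates to the caller.
3. `return 29` is not reached.
4. `except ValueError` in process matches → returns 54.
5. val = 54.
Result: 54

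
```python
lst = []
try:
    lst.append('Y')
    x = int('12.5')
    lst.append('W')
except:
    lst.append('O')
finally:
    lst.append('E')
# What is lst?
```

Step-by-step execution trace:
1. try: `lst.append('Y')` → lst = ['Y'].
2. `x = int('12.5')` raises ValueError; `lst.append('W')` is not reached.
3. bare `except` matches → `lst.append('O')` → lst = ['Y', 'O'].
4. finally always runs: `lst.append('E')` → lst = ['Y', 'O', 'E'].
Result: ['Y', 'O', 'E']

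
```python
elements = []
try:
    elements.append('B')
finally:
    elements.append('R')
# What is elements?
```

Step-by-step execution trace:
1. try: `elements.append('B')` → elements = ['B'].
2. The try body completes without raising.
3. finally always runs: `elements.append('R')` → elements = ['B', 'R'].
Result: ['B', 'R']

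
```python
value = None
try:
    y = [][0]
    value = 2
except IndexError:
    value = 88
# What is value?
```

Step-by-step execution trace:
1. `y = [][0]` raises IndexError.
2. `value = 2` is not reached.
3. `except IndexError` matches → value = 88.
Result: 88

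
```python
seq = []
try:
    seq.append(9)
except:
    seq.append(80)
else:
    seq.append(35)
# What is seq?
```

Step-by-step execution trace:
1. try: `seq.append(9)` → seq = [9]. No exception raised.
2. `except` is skipped.
3. `else` runs (try completed without exception): `seq.append(35)` → seq = [9, 35].
Result: [9, 35]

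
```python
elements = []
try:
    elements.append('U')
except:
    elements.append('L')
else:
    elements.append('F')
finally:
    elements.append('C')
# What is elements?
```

Step-by-step execution trace:
1. try: `elements.append('U')` → elements = ['U']. No exception raised.
2. `except` is skipped.
3. `else` runs: `elements.append('F')` → elements = ['U', 'F'].
4. `finally` always runs: `elements.append('C')` → elements = ['U', 'F', 'C'].
Result: ['U', 'F', 'C']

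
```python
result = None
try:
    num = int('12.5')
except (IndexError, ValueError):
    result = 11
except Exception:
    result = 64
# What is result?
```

Step-by-step execution trace:
1. `num = int('12.5')` raises ValueError.
2. `except (IndexError, ValueError)` matches (ValueError is in the tuple) → result = 11.
3. `except Exception` is not reached.
Result: 11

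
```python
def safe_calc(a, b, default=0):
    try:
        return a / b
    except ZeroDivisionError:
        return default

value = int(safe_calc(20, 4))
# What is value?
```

Step-by-step execution trace:
1. `safe_calc(20, 4)` enters try: `return 20 / 4` → returns 5.0. No exception raised.
2. `except ZeroDivisionError` is skipped.
3. `int(5.0)` → 5 → value = 5.
Result: 5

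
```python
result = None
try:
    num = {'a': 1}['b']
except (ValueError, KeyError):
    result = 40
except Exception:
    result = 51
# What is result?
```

Step-by-step execution trace:
1. `num = {'a': 1}['b']` raises KeyError.
2. `except (ValueError, KeyError)` matches (KeyError is in the tuple) → result = 40.
3. `except Exception` is not reached.
Result: 40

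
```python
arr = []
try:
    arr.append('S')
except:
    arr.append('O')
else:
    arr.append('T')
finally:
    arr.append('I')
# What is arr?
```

Step-by-step execution trace:
1. try: `arr.append('S')` → arr = ['S']. No exception raised.
2. `except` is skipped.
3. `else` runs: `arr.append('T')` → arr = ['S', 'T'].
4. `finally` always runs: `arr.append('I')` → arr = ['S', 'T', 'I'].
Result: ['S', 'T', 'I']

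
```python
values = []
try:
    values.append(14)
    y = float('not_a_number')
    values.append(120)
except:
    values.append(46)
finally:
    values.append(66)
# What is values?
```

Step-by-step execution trace:
1. try: `values.append(14)` → values = [14].
2. `y = float('not_a_number')` raises ValueError; `values.append(120)` is not reached.
3. bare `except` matches → `values.append(46)` → values = [14, 46].
4. finally always runs: `values.append(66)` → values = [14, 46, 66].
Result: [14, 46, 66]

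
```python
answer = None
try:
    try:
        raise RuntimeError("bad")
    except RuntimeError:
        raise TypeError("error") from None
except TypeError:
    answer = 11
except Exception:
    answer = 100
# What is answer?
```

Step-by-step execution trace:
1. Inner try raises RuntimeError; inner `except RuntimeError` catches it.
2. `raise TypeError(...) from None` raises TypeError (from None suppresses __context__, but the active exception is still TypeError).
3. Outer `except TypeError` matches → answer = 11.
4. `except Exception` is not reached.
Result: 11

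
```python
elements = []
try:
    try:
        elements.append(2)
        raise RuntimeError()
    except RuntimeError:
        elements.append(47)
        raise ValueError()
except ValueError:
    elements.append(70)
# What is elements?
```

Step-by-step execution trace:
1. Inner try: `elements.append(2)` → elements = [2].
2. `raise RuntimeError()` raises RuntimeError.
3. Inner `except RuntimeError` matches → `elements.append(47)` → elements = [2, 47].
4. `raise ValueError()` raises ValueError; propagates to outer try.
5. Outer `except ValueError` matches → `elements.append(70)` → elements = [2, 47, 70].
Result: [2, 47, 70]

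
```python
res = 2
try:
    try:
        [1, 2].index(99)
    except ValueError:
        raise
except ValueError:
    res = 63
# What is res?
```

Step-by-step execution trace:
1. Inner try: `[1, 2].index(99)` raises ValueError.
2. Inner `except ValueError` matches; bare `raise` re-raises the same ValueError.
3. Outer `except ValueError` matches → res = 63.
Result: 63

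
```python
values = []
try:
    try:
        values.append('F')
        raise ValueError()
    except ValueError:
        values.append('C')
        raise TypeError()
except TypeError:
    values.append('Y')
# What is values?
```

Step-by-step execution trace:
1. Inner try: `values.append('F')` → values = ['F'].
2. `raise ValueError()` raises ValueError.
3. Inner `except ValueError` matches → `values.append('C')` → values = ['F', 'C'].
4. `raise TypeError()` raises TypeError; propagates to outer try.
5. Outer `except TypeError` matches → `values.append('Y')` → values = ['F', 'C', 'Y'].
Result: ['F', 'C', 'Y']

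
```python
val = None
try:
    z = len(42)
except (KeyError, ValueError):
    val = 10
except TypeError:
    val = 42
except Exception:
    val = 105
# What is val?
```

Step-by-step execution trace:
1. `z = len(42)` raises TypeError.
2. `except (KeyError, ValueError)` does not match TypeError; skipped.
3. `except TypeError` matches (exact type match) → val = 42.
4. `except Exception` is not reached.
Result: 42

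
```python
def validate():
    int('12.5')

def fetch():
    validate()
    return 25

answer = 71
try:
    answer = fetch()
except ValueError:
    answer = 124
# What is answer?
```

Step-by-step execution trace:
1. answer starts at 71.
2. try: `fetch()` calls `validate()`.
3. `validate()` evaluates `int('12.5')`, which raises ValueError; it propagates through fetch (uncaught).
4. `return 25` in fetch is not reached; the assignment to answer does not complete.
5. `except ValueError` matches → answer = 124.
Result: 124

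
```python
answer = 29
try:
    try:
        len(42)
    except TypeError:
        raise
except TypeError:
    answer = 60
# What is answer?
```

Step-by-step execution trace:
1. Inner try: `len(42)` raises TypeError.
2. Inner `except TypeError` matches; bare `raise` re-raises the same TypeError.
3. Outer `except TypeError` matches → answer = 60.
Result: 60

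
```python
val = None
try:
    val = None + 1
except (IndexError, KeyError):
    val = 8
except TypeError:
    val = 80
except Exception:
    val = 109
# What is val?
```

Step-by-step execution trace:
1. `val = None + 1` raises TypeError.
2. `except (IndexError, KeyError)` does not match TypeError; skipped.
3. `except TypeError` matches (exact type match) → val = 80.
4. `except Exception` is not reached.
Result: 80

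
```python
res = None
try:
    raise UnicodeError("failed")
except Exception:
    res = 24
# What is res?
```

Step-by-step execution trace:
1. `raise UnicodeError(...)` raises UnicodeError.
2. `except Exception` matches (UnicodeError is a subclass of Exception) → res = 24.
Result: 24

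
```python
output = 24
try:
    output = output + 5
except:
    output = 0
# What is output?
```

Step-by-step execution trace:
1. output starts at 24.
2. try: `output = output + 5` → output = 29. No exception raised.
3. `except` is skipped.
Result: 29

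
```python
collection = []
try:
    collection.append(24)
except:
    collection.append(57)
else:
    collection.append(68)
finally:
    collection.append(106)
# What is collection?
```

Step-by-step execution trace:
1. try: `collection.append(24)` → collection = [24]. No exception raised.
2. `except` is skipped.
3. `else` runs: `collection.append(68)` → collection = [24, 68].
4. `finally` always runs: `collection.append(106)` → collection = [24, 68, 106].
Result: [24, 68, 106]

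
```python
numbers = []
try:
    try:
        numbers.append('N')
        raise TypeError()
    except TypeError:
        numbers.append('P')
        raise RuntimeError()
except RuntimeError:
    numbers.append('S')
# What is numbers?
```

Step-by-step execution trace:
1. Inner try: `numbers.append('N')` → numbers = ['N'].
2. `raise TypeError()` raises TypeError.
3. Inner `except TypeError` matches → `numbers.append('P')` → numbers = ['N', 'P'].
4. `raise RuntimeError()` raises RuntimeError; propagates to outer try.
5. Outer `except RuntimeError` matches → `numbers.append('S')` → numbers = ['N', 'P', 'S'].
Result: ['N', 'P', 'S']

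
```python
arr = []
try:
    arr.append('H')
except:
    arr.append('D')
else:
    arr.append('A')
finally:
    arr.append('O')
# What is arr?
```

Step-by-step execution trace:
1. try: `arr.append('H')` → arr = ['H']. No exception raised.
2. `except` is skipped.
3. `else` runs: `arr.append('A')` → arr = ['H', 'A'].
4. `finally` always runs: `arr.append('O')` → arr = ['H', 'A', 'O'].
Result: ['H', 'A', 'O']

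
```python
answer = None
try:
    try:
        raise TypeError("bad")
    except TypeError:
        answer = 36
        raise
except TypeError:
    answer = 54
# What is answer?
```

Step-by-step execution trace:
1. Inner try: `raise TypeError("bad")` raises TypeError.
2. Inner `except TypeError` matches → answer = 36.
3. bare `raise` re-raises the same TypeError.
4. Outer `except TypeError` matches → answer = 54.
Result: 54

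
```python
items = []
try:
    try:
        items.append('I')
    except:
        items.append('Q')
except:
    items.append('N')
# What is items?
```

Step-by-step execution trace:
1. Inner try: `items.append('I')` → items = ['I']. No exception raised.
2. Inner `except` is skipped.
3. Inner try completes normally; outer `except` is skipped.
Result: ['I']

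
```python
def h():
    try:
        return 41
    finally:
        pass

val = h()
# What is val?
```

Step-by-step execution trace:
1. `h()` enters try: `return 41` sets pending return value 41.
2. Before returning, `finally: pass` runs (no effect).
3. h() returns 41 → val = 41.
Result: 41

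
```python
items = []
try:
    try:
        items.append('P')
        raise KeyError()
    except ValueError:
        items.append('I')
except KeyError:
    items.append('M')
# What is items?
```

Step-by-step execution trace:
1. Inner try: `items.append('P')` → items = ['P'].
2. `raise KeyError()` raises KeyError.
3. Inner `except ValueError` does not match KeyError; exception propagates to outer try.
4. Outer `except KeyError` matches → `items.append('M')` → items = ['P', 'M'].
Result: ['P', 'M']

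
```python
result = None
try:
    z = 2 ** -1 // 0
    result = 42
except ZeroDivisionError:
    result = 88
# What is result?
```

Step-by-step execution trace:
1. `z = 2 ** -1 // 0` raises ZeroDivisionError.
2. `result = 42` is not reached.
3. `except ZeroDivisionError` matches → result = 88.
Result: 88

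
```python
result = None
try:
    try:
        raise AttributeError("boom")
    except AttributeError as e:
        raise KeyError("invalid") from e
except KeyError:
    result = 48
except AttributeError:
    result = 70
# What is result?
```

Step-by-step execution trace:
1. Inner try raises AttributeError; inner `except AttributeError as e` catches it.
2. `raise KeyError(...) from e` raises KeyError (AttributeError is attached as __cause__, but only KeyError is active).
3. Outer `except KeyError` matches → result = 48.
4. `except AttributeError` is not reached.
Result: 48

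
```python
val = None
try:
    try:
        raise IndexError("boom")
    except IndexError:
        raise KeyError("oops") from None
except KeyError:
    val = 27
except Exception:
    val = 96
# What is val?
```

Step-by-step execution trace:
1. Inner try raises IndexError; inner `except IndexError` catches it.
2. `raise KeyError(...) from None` raises KeyError (from None suppresses __context__, but the active exception is still KeyError).
3. Outer `except KeyError` matches → val = 27.
4. `except Exception` is not reached.
Result: 27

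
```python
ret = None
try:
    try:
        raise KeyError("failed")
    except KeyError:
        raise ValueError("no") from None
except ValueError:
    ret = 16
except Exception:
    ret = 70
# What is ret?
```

Step-by-step execution trace:
1. Inner try raises KeyError; inner `except KeyError` catches it.
2. `raise ValueError(...) from None` raises ValueError (from None suppresses __context__, but the active exception is still ValueError).
3. Outer `except ValueError` matches → ret = 16.
4. `except Exception` is not reached.
Result: 16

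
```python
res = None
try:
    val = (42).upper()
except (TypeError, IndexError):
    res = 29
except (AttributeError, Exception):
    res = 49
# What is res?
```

Step-by-step execution trace:
1. `val = (42).upper()` raises AttributeError.
2. `except (TypeError, IndexError)` does not match AttributeError; skipped.
3. `except (AttributeError, Exception)` matches (AttributeError is in the tuple) → res = 49.
Result: 49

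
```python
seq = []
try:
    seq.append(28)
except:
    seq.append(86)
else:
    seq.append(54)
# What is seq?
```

Step-by-step execution trace:
1. try: `seq.append(28)` → seq = [28]. No exception raised.
2. `except` is skipped.
3. `else` runs (try completed without exception): `seq.append(54)` → seq = [28, 54].
Result: [28, 54]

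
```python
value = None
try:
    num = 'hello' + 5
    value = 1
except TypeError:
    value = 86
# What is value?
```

Step-by-step execution trace:
1. `num = 'hello' + 5` raises TypeError.
2. `value = 1` is not reached.
3. `except TypeError` matches → value = 86.
Result: 86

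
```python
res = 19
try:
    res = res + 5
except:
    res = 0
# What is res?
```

Step-by-step execution trace:
1. res starts at 19.
2. try: `res = res + 5` → res = 24. No exception raised.
3. `except` is skipped.
Result: 24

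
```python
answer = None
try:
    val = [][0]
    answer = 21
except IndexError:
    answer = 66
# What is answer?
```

Step-by-step execution trace:
1. `val = [][0]` raises IndexError.
2. `answer = 21` is not reached.
3. `except IndexError` matches → answer = 66.
Result: 66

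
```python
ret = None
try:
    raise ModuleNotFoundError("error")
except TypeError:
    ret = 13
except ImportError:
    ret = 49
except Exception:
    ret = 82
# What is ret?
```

Step-by-step execution trace:
1. `raise ModuleNotFoundError(...)` raises ModuleNotFoundError.
2. `except TypeError` does not match (ModuleNotFoundError is not a subclass of TypeError); skipped.
3. `except ImportError` matches (ModuleNotFoundError is a subclass of ImportError) → ret = 49.
4. `except Exception` is not reached.
Result: 49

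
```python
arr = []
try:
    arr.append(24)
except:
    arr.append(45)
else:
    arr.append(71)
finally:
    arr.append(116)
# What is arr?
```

Step-by-step execution trace:
1. try: `arr.append(24)` → arr = [24]. No exception raised.
2. `except` is skipped.
3. `else` runs: `arr.append(71)` → arr = [24, 71].
4. `finally` always runs: `arr.append(116)` → arr = [24, 71, 116].
Result: [24, 71, 116]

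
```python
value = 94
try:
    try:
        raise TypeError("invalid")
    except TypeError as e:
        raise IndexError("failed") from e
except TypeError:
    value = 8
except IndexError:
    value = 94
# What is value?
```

Step-by-step execution trace:
1. Inner try raises TypeError; inner `except TypeError as e` catches it.
2. `raise IndexError(...) from e` raises IndexError (TypeError is attached as __cause__, but only IndexError is active).
3. Outer `except TypeError` does not match IndexError; skipped.
4. Outer `except IndexError` matches → value = 94.
Result: 94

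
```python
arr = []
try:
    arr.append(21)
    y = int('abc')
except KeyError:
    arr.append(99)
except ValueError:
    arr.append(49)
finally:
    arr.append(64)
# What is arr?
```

Step-by-step execution trace:
1. try: `arr.append(21)` → arr = [21].
2. `y = int('abc')` raises ValueError.
3. `except KeyError` does not match ValueError; skipped.
4. `except ValueError` matches → `arr.append(49)` → arr = [21, 49].
5. finally always runs: `arr.append(64)` → arr = [21, 49, 64].
Result: [21, 49, 64]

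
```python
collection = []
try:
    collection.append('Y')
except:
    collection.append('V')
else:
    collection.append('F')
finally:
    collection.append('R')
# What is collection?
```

Step-by-step execution trace:
1. try: `collection.append('Y')` → collection = ['Y']. No exception raised.
2. `except` is skipped.
3. `else` runs: `collection.append('F')` → collection = ['Y', 'F'].
4. `finally` always runs: `collection.append('R')` → collection = ['Y', 'F', 'R'].
Result: ['Y', 'F', 'R']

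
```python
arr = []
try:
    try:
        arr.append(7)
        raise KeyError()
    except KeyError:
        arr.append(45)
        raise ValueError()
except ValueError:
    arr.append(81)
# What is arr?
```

Step-by-step execution trace:
1. Inner try: `arr.append(7)` → arr = [7].
2. `raise KeyError()` raises KeyError.
3. Inner `except KeyError` matches → `arr.append(45)` → arr = [7, 45].
4. `raise ValueError()` raises ValueError; propagates to outer try.
5. Outer `except ValueError` matches → `arr.append(81)` → arr = [7, 45, 81].
Result: [7, 45, 81]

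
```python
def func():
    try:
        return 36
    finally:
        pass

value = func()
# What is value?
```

Step-by-step execution trace:
1. `func()` enters try: `return 36` sets pending return value 36.
2. Before returning, `finally: pass` runs (no effect).
3. func() returns 36 → value = 36.
Result: 36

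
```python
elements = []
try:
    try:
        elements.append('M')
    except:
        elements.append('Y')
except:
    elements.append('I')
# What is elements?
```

Step-by-step execution trace:
1. Inner try: `elements.append('M')` → elements = ['M']. No exception raised.
2. Inner `except` is skipped.
3. Inner try completes normally; outer `except` is skipped.
Result: ['M']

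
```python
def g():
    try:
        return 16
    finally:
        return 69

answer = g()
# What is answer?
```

Step-by-step execution trace:
1. `g()` enters try: `return 16` sets pending return value 16.
2. Before returning, `finally: return 69` runs and overrides the pending return.
3. g() returns 69 → answer = 69.
Result: 69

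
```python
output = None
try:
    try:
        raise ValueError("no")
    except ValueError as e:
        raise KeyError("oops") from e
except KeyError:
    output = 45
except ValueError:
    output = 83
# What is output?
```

Step-by-step execution trace:
1. Inner try raises ValueError; inner `except ValueError as e` catches it.
2. `raise KeyError(...) from e` raises KeyError (ValueError is attached as __cause__, but only KeyError is active).
3. Outer `except KeyError` matches → output = 45.
4. `except ValueError` is not reached.
Result: 45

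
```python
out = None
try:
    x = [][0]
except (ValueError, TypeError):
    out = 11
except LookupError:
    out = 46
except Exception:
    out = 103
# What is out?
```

Step-by-step execution trace:
1. `x = [][0]` raises IndexError.
2. `except (ValueError, TypeError)` does not match IndexError; skipped.
3. `except LookupError` matches (IndexError is a subclass of LookupError) → out = 46.
4. `except Exception` is not reached.
Result: 46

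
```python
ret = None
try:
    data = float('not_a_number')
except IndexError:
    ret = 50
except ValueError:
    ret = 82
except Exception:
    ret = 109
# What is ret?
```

Step-by-step execution trace:
1. `data = float('not_a_number')` raises ValueError.
2. `except IndexError` does not match ValueError; skipped.
3. `except ValueError` matches → ret = 82.
4. Remaining except clauses are skipped.
Result: 82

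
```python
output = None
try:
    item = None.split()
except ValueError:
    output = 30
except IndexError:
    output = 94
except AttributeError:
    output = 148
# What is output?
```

Step-by-step execution trace:
1. `item = None.split()` raises AttributeError.
2. `except ValueError` does not match AttributeError; skipped.
3. `except IndexError` does not match AttributeError; skipped.
4. `except AttributeError` matches → output = 148.
Result: 148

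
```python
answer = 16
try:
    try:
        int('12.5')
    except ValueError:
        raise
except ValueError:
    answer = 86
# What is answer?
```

Step-by-step execution trace:
1. Inner try: `int('12.5')` raises ValueError.
2. Inner `except ValueError` matches; bare `raise` re-raises the same ValueError.
3. Outer `except ValueError` matches → answer = 86.
Result: 86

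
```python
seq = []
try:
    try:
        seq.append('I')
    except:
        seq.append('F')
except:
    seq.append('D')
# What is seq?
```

Step-by-step execution trace:
1. Inner try: `seq.append('I')` → seq = ['I']. No exception raised.
2. Inner `except` is skipped.
3. Inner try completes normally; outer `except` is skipped.
Result: ['I']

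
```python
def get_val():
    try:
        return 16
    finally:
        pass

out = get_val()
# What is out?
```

Step-by-step execution trace:
1. `get_val()` enters try: `return 16` sets pending return value 16.
2. Before returning, `finally: pass` runs (no effect).
3. get_val() returns 16 → out = 16.
Result: 16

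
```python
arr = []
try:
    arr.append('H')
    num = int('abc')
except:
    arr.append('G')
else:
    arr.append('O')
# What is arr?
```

Step-by-step execution trace:
1. try: `arr.append('H')` → arr = ['H'].
2. `num = int('abc')` raises ValueError.
3. bare `except` matches → `arr.append('G')` → arr = ['H', 'G'].
4. `else` is skipped (an exception was raised).
Result: ['H', 'G']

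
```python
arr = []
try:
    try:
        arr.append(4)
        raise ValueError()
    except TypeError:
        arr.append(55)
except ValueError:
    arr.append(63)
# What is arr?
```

Step-by-step execution trace:
1. Inner try: `arr.append(4)` → arr = [4].
2. `raise ValueError()` raises ValueError.
3. Inner `except TypeError` does not match ValueError; exception propagates to outer try.
4. Outer `except ValueError` matches → `arr.append(63)` → arr = [4, 63].
Result: [4, 63]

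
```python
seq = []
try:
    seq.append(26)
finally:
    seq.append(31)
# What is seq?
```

Step-by-step execution trace:
1. try: `seq.append(26)` → seq = [26].
2. The try body completes without raising.
3. finally always runs: `seq.append(31)` → seq = [26, 31].
Result: [26, 31]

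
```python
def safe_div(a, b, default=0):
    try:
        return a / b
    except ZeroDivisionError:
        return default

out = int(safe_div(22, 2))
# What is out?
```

Step-by-step execution trace:
1. `safe_div(22, 2)` enters try: `return 22 / 2` → returns 11.0. No exception raised.
2. `except ZeroDivisionError` is skipped.
3. `int(11.0)` → 11 → out = 11.
Result: 11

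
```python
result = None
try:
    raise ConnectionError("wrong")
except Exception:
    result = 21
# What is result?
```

Step-by-step execution trace:
1. `raise ConnectionError(...)` raises ConnectionError.
2. `except Exception` matches (ConnectionError is a subclass of Exception) → result = 21.
Result: 21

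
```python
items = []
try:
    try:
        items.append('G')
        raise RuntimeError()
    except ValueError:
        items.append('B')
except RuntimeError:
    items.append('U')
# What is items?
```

Step-by-step execution trace:
1. Inner try: `items.append('G')` → items = ['G'].
2. `raise RuntimeError()` raises RuntimeError.
3. Inner `except ValueError` does not match RuntimeError; exception propagates to outer try.
4. Outer `except RuntimeError` matches → `items.append('U')` → items = ['G', 'U'].
Result: ['G', 'U']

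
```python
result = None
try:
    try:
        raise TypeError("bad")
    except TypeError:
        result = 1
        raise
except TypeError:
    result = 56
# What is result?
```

Step-by-step execution trace:
1. Inner try: `raise TypeError("bad")` raises TypeError.
2. Inner `except TypeError` matches → result = 1.
3. bare `raise` re-raises the same TypeError.
4. Outer `except TypeError` matches → result = 56.
Result: 56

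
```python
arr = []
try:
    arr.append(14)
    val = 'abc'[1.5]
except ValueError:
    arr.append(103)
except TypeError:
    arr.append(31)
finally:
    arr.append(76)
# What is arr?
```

Step-by-step execution trace:
1. try: `arr.append(14)` → arr = [14].
2. `val = 'abc'[1.5]` raises TypeError.
3. `except ValueError` does not match TypeError; skipped.
4. `except TypeError` matches → `arr.append(31)` → arr = [14, 31].
5. finally always runs: `arr.append(76)` → arr = [14, 31, 76].
Result: [14, 31, 76]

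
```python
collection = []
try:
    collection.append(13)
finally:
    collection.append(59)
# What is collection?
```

Step-by-step execution trace:
1. try: `collection.append(13)` → collection = [13].
2. The try body completes without raising.
3. finally always runs: `collection.append(59)` → collection = [13, 59].
Result: [13, 59]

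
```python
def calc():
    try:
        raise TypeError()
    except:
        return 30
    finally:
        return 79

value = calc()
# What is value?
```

Step-by-step execution trace:
1. `calc()` enters try: `raise TypeError()` raises TypeError.
2. bare `except` matches → `return 30` sets pending return value 30.
3. Before returning, `finally: return 79` runs and overrides the pending return.
4. calc() returns 79 → value = 79.
Result: 79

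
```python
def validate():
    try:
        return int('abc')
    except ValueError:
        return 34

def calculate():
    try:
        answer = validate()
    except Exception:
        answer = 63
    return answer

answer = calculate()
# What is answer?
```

Step-by-step execution trace:
1. `calculate()` calls `validate()`.
2. In validate: `int('abc')` raises ValueError; `except ValueError` catches it → returns 34.
3. In calculate: `answer = validate()` → answer = 34. No exception reaches calculate.
4. `except Exception` is skipped; calculate returns 34.
5. answer = 34.
Result: 34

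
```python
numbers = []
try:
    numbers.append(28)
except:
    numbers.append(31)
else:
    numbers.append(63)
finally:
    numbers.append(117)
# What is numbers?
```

Step-by-step execution trace:
1. try: `numbers.append(28)` → numbers = [28]. No exception raised.
2. `except` is skipped.
3. `else` runs: `numbers.append(63)` → numbers = [28, 63].
4. `finally` always runs: `numbers.append(117)` → numbers = [28, 63, 117].
Result: [28, 63, 117]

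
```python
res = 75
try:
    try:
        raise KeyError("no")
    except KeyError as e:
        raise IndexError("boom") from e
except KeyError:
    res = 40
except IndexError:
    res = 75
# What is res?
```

Step-by-step execution trace:
1. Inner try raises KeyError; inner `except KeyError as e` catches it.
2. `raise IndexError(...) from e` raises IndexError (KeyError is attached as __cause__, but only IndexError is active).
3. Outer `except KeyError` does not match IndexError; skipped.
4. Outer `except IndexError` matches → res = 75.
Result: 75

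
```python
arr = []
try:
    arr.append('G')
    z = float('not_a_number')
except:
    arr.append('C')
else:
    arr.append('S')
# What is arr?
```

Step-by-step execution trace:
1. try: `arr.append('G')` → arr = ['G'].
2. `z = float('not_a_number')` raises ValueError.
3. bare `except` matches → `arr.append('C')` → arr = ['G', 'C'].
4. `else` is skipped (an exception was raised).
Result: ['G', 'C']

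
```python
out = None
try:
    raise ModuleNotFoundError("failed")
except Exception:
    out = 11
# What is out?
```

Step-by-step execution trace:
1. `raise ModuleNotFoundError(...)` raises ModuleNotFoundError.
2. `except Exception` matches (ModuleNotFoundError is a subclass of Exception) → out = 11.
Result: 11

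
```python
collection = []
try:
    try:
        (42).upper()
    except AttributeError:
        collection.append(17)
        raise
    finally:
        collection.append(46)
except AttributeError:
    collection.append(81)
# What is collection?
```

Step-by-step execution trace:
1. Inner try: `(42).upper()` raises AttributeError.
2. Inner `except AttributeError` matches → `collection.append(17)` → collection = [17].
3. bare `raise` re-raises AttributeError.
4. Inner `finally` runs during unwinding: `collection.append(46)` → collection = [17, 46].
5. Outer `except AttributeError` matches → `collection.append(81)` → collection = [17, 46, 81].
Result: [17, 46, 81]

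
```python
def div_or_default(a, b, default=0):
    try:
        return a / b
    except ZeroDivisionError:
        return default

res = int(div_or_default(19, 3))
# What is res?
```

Step-by-step execution trace:
1. `div_or_default(19, 3)` enters try: `return 19 / 3` → returns 6.333333333333333. No exception raised.
2. `except ZeroDivisionError` is skipped.
3. `int(6.333333333333333)` → 6 → res = 6.
Result: 6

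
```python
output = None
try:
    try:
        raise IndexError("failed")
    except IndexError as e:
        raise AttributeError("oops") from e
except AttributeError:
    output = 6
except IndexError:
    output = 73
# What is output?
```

Step-by-step execution trace:
1. Inner try raises IndexError; inner `except IndexError as e` catches it.
2. `raise AttributeError(...) from e` raises AttributeError (IndexError is attached as __cause__, but only AttributeError is active).
3. Outer `except AttributeError` matches → output = 6.
4. `except IndexError` is not reached.
Result: 6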